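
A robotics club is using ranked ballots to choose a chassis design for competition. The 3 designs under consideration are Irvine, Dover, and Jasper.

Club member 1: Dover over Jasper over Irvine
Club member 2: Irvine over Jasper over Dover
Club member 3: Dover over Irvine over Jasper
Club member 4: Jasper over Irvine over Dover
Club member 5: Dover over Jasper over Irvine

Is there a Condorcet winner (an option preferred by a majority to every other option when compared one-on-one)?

Yes

Head-to-head results (5 voters total):
Irvine vs Dover: Dover wins 3–2.
Irvine vs Jasper: Jasper wins 3–2.
Dover vs Jasper: Dover wins 3–2.
Dover beats each rival — Irvine (3–2), Jasper (3–2) — so Dover is the Condorcet winner.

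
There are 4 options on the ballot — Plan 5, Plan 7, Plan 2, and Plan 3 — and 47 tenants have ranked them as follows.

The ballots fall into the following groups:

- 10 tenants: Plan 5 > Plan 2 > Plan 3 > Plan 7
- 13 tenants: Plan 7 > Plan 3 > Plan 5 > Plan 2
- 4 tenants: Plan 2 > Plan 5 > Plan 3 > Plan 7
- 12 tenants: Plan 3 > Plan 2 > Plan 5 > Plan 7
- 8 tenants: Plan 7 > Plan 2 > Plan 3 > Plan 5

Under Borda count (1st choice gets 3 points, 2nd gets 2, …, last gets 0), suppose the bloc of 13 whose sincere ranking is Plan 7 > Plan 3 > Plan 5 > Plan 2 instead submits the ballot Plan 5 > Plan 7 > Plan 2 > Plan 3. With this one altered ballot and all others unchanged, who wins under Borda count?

Plan 5

Borda totals with the altered ballot: Plan 5 89, Plan 7 50, Plan 2 85, Plan 3 58.
The switch changes the winner from Plan 3 to Plan 5.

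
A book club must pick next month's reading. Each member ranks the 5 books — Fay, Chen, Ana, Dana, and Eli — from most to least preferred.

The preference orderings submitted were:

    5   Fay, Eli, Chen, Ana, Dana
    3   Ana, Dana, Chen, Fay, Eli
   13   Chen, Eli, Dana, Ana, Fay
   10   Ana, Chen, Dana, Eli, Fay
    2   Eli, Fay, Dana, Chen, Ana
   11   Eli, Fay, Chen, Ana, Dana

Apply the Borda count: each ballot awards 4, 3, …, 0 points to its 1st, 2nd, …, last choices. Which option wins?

Borda scores:
  Fay: 5·4 + 3·1 + 13·0 + 10·0 + 2·3 + 11·3 = 62
  Chen: 5·2 + 3·2 + 13·4 + 10·3 + 2·1 + 11·2 = 122
  Ana: 5·1 + 3·4 + 13·1 + 10·4 + 2·0 + 11·1 = 81
  Dana: 5·0 + 3·3 + 13·2 + 10·2 + 2·2 + 11·0 = 59
  Eli: 5·3 + 3·0 + 13·3 + 10·1 + 2·4 + 11·4 = 116
Chen has the highest total.

Chen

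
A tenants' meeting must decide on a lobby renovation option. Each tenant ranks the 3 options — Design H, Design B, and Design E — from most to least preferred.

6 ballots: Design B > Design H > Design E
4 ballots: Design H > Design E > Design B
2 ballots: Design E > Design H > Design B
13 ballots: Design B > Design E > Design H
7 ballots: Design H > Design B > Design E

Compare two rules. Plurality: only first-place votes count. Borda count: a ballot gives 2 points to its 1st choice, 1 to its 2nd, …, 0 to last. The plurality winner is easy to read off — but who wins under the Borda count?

Design B

Plurality first-place counts: Design H 11, Design B 19, Design E 2 → Design B.
Borda totals: Design H 30, Design B 45, Design E 21 → Design B.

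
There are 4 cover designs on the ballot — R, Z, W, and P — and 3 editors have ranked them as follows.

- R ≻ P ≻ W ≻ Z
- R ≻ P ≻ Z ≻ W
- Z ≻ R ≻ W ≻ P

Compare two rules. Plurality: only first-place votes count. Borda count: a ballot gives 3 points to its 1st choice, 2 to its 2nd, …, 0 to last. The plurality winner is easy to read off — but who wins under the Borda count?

Plurality first-place counts: R 2, Z 1, W 0, P 0 → R.
Borda totals: R 8, Z 4, W 2, P 4 → R.

R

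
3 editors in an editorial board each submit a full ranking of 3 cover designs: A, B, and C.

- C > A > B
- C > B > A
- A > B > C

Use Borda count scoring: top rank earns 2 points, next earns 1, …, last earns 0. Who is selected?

Borda scores:
  A: 1 + 0 + 2 = 3
  B: 0 + 1 + 1 = 2
  C: 2 + 2 + 0 = 4
C has the highest total.

C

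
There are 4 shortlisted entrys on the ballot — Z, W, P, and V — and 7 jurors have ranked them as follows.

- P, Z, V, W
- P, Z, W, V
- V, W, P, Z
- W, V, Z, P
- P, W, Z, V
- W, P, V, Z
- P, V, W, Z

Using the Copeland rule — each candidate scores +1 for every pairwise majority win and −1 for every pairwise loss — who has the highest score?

P

Pairwise results:
  Z vs W: W wins 5–2.
  Z vs P: P wins 6–1.
  Z vs V: V wins 4–3.
  W vs P: P wins 4–3.
  W vs V: W wins 4–3.
  P vs V: P wins 5–2.
Copeland scores (wins − losses):
  Z: 0 − 3 = -3
  W: 2 − 1 = 1
  P: 3 − 0 = 3
  V: 1 − 2 = -1
P has the best Copeland score.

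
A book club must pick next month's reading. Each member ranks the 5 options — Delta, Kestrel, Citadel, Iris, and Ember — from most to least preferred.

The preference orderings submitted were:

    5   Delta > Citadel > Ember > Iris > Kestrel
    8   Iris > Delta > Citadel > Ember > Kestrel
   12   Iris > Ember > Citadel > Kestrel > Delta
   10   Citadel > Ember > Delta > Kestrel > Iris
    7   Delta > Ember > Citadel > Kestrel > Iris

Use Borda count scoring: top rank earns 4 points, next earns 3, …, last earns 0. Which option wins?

Borda scores:
  Delta: 5·4 + 8·3 + 12·0 + 10·2 + 7·4 = 92
  Kestrel: 5·0 + 8·0 + 12·1 + 10·1 + 7·1 = 29
  Citadel: 5·3 + 8·2 + 12·2 + 10·4 + 7·2 = 109
  Iris: 5·1 + 8·4 + 12·4 + 10·0 + 7·0 = 85
  Ember: 5·2 + 8·1 + 12·3 + 10·3 + 7·3 = 105
Citadel has the highest total.

Citadel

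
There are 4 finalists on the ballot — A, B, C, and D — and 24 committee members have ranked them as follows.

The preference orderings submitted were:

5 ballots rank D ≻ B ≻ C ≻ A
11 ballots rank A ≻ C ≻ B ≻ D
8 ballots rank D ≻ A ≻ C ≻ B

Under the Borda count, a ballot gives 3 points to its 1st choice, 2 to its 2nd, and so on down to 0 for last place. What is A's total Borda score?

Borda scores:
  A: 5·0 + 11·3 + 8·2 = 49
  B: 5·2 + 11·1 + 8·0 = 21
  C: 5·1 + 11·2 + 8·1 = 35
  D: 5·3 + 11·0 + 8·3 = 39

49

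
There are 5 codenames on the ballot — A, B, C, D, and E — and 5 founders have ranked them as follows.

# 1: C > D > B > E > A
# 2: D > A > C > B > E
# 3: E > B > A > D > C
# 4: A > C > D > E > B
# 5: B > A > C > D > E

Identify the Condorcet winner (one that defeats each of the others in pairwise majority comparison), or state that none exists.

No Condorcet winner

Head-to-head results (5 voters total):
A vs B: B wins 3–2.
A vs C: A wins 4–1.
A vs D: A wins 3–2.
A vs E: A wins 3–2.
B vs C: C wins 3–2.
B vs D: D wins 3–2.
B vs E: B wins 3–2.
C vs D: C wins 3–2.
C vs E: C wins 4–1.
D vs E: D wins 4–1.
No candidate beats all others: A beats C beats B beats A, a majority cycle.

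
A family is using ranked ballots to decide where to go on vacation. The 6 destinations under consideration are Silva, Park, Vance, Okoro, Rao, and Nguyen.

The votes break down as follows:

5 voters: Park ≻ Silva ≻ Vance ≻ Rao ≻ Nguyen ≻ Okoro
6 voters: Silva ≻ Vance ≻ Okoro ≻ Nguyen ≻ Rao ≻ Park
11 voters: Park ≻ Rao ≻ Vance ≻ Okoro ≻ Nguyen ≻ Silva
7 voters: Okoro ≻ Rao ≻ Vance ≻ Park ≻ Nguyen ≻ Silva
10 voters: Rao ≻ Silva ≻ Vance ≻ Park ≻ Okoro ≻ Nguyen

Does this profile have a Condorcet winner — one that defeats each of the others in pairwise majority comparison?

Head-to-head results (39 voters total):
Silva vs Park: Park wins 23–16.
Silva vs Vance: Silva wins 21–18.
Silva vs Okoro: Silva wins 21–18.
Silva vs Rao: Rao wins 28–11.
Silva vs Nguyen: Silva wins 21–18.
Park vs Vance: Vance wins 23–16.
Park vs Okoro: Park wins 26–13.
Park vs Rao: Rao wins 23–16.
Park vs Nguyen: Park wins 33–6.
Vance vs Okoro: Vance wins 32–7.
Vance vs Rao: Rao wins 28–11.
Vance vs Nguyen: Vance wins 39–0.
Okoro vs Rao: Rao wins 26–13.
Okoro vs Nguyen: Okoro wins 34–5.
Rao vs Nguyen: Rao wins 33–6.
Rao beats each rival — Silva (28–11), Park (23–16), Vance (28–11), Okoro (26–13), Nguyen (33–6) — so Rao is the Condorcet winner.

Yes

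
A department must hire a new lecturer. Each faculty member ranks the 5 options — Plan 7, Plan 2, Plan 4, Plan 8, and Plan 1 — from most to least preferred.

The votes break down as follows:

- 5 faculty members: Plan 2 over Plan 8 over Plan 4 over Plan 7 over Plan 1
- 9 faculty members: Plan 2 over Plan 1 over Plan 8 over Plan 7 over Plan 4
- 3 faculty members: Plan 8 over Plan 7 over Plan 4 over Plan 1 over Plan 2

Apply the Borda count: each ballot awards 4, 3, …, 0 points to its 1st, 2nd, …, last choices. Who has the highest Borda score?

Borda scores:
  Plan 7: 5·1 + 9·1 + 3·3 = 23
  Plan 2: 5·4 + 9·4 + 3·0 = 56
  Plan 4: 5·2 + 9·0 + 3·2 = 16
  Plan 8: 5·3 + 9·2 + 3·4 = 45
  Plan 1: 5·0 + 9·3 + 3·1 = 30
Plan 2 has the highest total.

Plan 2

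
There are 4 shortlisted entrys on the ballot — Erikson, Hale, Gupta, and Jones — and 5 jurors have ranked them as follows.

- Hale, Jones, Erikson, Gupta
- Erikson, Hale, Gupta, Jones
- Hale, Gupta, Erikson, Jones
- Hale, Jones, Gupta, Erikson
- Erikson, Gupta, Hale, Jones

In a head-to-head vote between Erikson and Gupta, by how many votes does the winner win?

1

Ballots ranking Erikson above Gupta: 3.
Ballots ranking Gupta above Erikson: 2.
Erikson wins 3–2, a margin of 1.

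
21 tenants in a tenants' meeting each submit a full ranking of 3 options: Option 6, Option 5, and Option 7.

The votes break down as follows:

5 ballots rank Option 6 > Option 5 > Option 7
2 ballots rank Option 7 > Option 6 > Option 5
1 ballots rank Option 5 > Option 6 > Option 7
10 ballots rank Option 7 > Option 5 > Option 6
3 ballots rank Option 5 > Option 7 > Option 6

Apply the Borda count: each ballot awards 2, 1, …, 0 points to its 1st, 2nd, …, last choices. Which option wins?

Borda scores:
  Option 6: 5·2 + 2·1 + 1 + 10·0 + 3·0 = 13
  Option 5: 5·1 + 2·0 + 2 + 10·1 + 3·2 = 23
  Option 7: 5·0 + 2·2 + 0 + 10·2 + 3·1 = 27
Option 7 has the highest total.

Option 7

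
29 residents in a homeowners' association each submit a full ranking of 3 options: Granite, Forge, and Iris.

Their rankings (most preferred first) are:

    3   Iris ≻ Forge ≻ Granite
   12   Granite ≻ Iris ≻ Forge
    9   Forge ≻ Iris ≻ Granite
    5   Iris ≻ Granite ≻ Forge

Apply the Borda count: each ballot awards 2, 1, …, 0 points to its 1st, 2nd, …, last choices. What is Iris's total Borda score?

Borda scores:
  Granite: 3·0 + 12·2 + 9·0 + 5·1 = 29
  Forge: 3·1 + 12·0 + 9·2 + 5·0 = 21
  Iris: 3·2 + 12·1 + 9·1 + 5·2 = 37

37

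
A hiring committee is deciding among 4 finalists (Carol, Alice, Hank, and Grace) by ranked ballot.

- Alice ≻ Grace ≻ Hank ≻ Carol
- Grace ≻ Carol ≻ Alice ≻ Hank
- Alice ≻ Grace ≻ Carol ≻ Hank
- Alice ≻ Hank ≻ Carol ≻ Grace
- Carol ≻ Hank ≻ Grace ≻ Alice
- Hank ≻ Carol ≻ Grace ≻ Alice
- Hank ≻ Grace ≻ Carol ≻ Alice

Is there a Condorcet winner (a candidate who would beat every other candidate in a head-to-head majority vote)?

Head-to-head results (7 voters total):
Carol vs Alice: Carol wins 4–3.
Carol vs Hank: Hank wins 4–3.
Carol vs Grace: Grace wins 4–3.
Alice vs Hank: Alice wins 4–3.
Alice vs Grace: Grace wins 4–3.
Hank vs Grace: Hank wins 4–3.
No candidate beats all others: Carol beats Alice beats Hank beats Carol, a majority cycle.

No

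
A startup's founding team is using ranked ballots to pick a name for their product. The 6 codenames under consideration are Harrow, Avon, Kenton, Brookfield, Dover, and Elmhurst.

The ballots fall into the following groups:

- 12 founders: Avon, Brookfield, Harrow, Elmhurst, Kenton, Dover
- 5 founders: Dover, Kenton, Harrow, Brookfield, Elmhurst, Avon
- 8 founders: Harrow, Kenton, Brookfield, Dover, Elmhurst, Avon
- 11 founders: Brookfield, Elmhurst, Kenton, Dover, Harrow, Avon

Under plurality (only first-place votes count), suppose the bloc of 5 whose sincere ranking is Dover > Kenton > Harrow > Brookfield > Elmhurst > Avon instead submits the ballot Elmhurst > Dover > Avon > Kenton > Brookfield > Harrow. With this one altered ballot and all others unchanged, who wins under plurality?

Avon

First-place totals with the altered ballot: Harrow 8, Avon 12, Kenton 0, Brookfield 11, Dover 0, Elmhurst 5.
The winner is unchanged: still Avon.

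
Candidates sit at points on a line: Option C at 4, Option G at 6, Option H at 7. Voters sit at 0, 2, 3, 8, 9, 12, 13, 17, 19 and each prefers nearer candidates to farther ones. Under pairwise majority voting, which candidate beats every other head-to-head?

Option H

With single-peaked preferences on a line, the Condorcet winner is the candidate closest to the median voter.
The median voter (position 9) is closest to Option H at 7.
Check: Option H vs Option G — voters closer to Option H: 6 of 9.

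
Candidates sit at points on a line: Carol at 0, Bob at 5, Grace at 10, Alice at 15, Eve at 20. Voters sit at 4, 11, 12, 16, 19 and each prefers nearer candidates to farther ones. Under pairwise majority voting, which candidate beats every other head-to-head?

With single-peaked preferences on a line, the Condorcet winner is the candidate closest to the median voter.
The median voter (position 12) is closest to Grace at 10.
Check: Grace vs Eve — voters closer to Grace: 3 of 5.

Grace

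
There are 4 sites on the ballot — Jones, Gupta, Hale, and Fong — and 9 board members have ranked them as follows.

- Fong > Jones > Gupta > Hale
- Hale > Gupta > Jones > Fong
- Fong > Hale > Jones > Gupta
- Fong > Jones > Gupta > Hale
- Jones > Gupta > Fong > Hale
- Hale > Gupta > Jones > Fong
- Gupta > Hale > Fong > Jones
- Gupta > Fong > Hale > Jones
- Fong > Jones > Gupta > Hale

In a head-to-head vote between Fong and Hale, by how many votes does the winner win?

3

Ballots ranking Fong above Hale: 6.
Ballots ranking Hale above Fong: 3.
Fong wins 6–3, a margin of 3.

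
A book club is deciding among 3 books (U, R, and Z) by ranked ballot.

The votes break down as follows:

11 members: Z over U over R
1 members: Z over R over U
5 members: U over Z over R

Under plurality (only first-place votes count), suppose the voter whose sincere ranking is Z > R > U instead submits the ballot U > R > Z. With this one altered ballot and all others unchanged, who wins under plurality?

First-place totals with the altered ballot: U 6, R 0, Z 11.
The winner is unchanged: still Z.

Z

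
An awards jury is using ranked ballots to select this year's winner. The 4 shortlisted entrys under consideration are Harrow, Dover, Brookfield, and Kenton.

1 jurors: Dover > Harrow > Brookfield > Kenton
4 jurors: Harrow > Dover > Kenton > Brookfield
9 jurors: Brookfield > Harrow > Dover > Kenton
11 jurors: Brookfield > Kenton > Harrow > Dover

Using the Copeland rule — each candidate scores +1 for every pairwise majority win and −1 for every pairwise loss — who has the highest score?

Pairwise results:
  Harrow vs Dover: Harrow wins 24–1.
  Harrow vs Brookfield: Brookfield wins 20–5.
  Harrow vs Kenton: Harrow wins 14–11.
  Dover vs Brookfield: Brookfield wins 20–5.
  Dover vs Kenton: Dover wins 14–11.
  Brookfield vs Kenton: Brookfield wins 21–4.
Copeland scores (wins − losses):
  Harrow: 2 − 1 = 1
  Dover: 1 − 2 = -1
  Brookfield: 3 − 0 = 3
  Kenton: 0 − 3 = -3
Brookfield has the best Copeland score.

Brookfield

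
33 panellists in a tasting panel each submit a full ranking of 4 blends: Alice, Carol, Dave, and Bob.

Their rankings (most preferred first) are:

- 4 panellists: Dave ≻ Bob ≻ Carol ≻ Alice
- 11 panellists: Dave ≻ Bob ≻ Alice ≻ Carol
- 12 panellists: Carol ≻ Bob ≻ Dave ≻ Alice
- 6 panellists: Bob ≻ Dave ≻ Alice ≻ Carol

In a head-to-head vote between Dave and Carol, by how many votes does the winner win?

9

Ballots ranking Dave above Carol: 4+11+6 = 21.
Ballots ranking Carol above Dave: 12.
Dave wins 21–12, a margin of 9.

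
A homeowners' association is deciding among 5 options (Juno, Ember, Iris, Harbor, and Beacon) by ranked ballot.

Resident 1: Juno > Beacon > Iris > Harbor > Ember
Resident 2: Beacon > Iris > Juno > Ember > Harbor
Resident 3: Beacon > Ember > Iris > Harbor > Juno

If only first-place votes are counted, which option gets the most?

Beacon

First-place vote totals:
  Juno: 1
  Ember: 0
  Iris: 0
  Harbor: 0
  Beacon: 2
Beacon has the most first-place votes.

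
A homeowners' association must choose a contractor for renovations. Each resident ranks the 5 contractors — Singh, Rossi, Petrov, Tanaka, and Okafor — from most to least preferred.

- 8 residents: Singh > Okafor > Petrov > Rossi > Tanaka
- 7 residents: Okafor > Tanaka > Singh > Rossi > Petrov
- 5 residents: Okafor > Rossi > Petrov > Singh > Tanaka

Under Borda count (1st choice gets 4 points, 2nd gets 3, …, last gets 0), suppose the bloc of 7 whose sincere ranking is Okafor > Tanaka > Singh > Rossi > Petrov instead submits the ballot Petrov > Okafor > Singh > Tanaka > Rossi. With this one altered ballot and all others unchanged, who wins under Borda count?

Okafor

Borda totals with the altered ballot: Singh 51, Rossi 23, Petrov 54, Tanaka 7, Okafor 65.
The winner is unchanged: still Okafor.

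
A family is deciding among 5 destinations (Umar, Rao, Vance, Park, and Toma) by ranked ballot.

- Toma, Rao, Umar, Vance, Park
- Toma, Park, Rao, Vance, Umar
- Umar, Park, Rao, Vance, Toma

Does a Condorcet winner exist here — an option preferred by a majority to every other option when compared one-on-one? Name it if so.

Head-to-head results (3 voters total):
Umar vs Rao: Rao wins 2–1.
Umar vs Vance: Umar wins 2–1.
Umar vs Park: Umar wins 2–1.
Umar vs Toma: Toma wins 2–1.
Rao vs Vance: Rao wins 3–0.
Rao vs Park: Park wins 2–1.
Rao vs Toma: Toma wins 2–1.
Vance vs Park: Park wins 2–1.
Vance vs Toma: Toma wins 2–1.
Park vs Toma: Toma wins 2–1.
Toma beats each rival — Umar (2–1), Rao (2–1), Vance (2–1), Park (2–1) — so Toma is the Condorcet winner.

Toma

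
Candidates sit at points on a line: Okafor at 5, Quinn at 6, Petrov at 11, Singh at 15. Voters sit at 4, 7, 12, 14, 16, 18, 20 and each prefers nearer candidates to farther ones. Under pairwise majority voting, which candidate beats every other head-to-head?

With single-peaked preferences on a line, the Condorcet winner is the candidate closest to the median voter.
The median voter (position 14) is closest to Singh at 15.
Check: Singh vs Okafor — voters closer to Singh: 5 of 7.

Singh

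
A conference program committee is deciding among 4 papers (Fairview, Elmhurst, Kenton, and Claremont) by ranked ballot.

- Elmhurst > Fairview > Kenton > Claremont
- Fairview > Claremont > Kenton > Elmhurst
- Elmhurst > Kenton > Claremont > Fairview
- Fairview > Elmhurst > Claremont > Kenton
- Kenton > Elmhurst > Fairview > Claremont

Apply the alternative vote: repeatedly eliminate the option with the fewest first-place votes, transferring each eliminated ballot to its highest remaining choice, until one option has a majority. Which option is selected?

Round 1: Fairview 2, Elmhurst 2, Kenton 1, Claremont 0. Claremont has the fewest and is eliminated.
Round 2: Fairview 2, Elmhurst 2, Kenton 1. Kenton has the fewest and is eliminated.
Round 3: Elmhurst 3, Fairview 2. Elmhurst has a majority.

Elmhurst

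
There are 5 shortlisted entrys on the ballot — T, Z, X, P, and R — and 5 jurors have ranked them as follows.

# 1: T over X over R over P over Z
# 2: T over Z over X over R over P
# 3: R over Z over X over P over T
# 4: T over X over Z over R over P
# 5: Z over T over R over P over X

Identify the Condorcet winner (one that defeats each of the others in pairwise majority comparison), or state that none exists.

Head-to-head results (5 voters total):
T vs Z: T wins 3–2.
T vs X: T wins 4–1.
T vs P: T wins 4–1.
T vs R: T wins 4–1.
Z vs X: Z wins 3–2.
Z vs P: Z wins 4–1.
Z vs R: Z wins 3–2.
X vs P: X wins 4–1.
X vs R: X wins 3–2.
P vs R: R wins 5–0.
T beats each rival — Z (3–2), X (4–1), P (4–1), R (4–1) — so T is the Condorcet winner.

T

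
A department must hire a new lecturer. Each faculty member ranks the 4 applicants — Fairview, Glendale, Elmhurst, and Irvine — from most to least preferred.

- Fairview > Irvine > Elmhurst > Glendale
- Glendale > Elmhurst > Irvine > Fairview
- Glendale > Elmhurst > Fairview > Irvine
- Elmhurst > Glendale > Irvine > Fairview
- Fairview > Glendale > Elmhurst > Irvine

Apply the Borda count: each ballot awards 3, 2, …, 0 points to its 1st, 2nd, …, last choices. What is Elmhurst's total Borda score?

9

Borda scores:
  Fairview: 3 + 0 + 1 + 0 + 3 = 7
  Glendale: 0 + 3 + 3 + 2 + 2 = 10
  Elmhurst: 1 + 2 + 2 + 3 + 1 = 9
  Irvine: 2 + 1 + 0 + 1 + 0 = 4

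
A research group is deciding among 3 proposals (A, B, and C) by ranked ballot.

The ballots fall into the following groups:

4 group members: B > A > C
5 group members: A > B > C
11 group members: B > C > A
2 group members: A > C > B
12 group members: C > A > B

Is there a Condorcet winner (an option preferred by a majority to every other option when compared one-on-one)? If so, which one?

Head-to-head results (34 voters total):
A vs B: A wins 19–15.
A vs C: C wins 23–11.
B vs C: B wins 20–14.
No candidate beats all others: A beats B beats C beats A, a majority cycle.

There is no Condorcet winner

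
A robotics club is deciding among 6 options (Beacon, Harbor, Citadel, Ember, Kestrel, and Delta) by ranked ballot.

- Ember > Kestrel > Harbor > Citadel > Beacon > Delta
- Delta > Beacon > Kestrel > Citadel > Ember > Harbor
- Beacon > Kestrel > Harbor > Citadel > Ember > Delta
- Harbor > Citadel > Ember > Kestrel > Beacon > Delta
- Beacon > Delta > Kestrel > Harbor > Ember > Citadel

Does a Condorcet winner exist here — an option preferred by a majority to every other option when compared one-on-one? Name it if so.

Beacon

Head-to-head results (5 voters total):
Beacon vs Harbor: Beacon wins 3–2.
Beacon vs Citadel: Beacon wins 3–2.
Beacon vs Ember: Beacon wins 3–2.
Beacon vs Kestrel: Beacon wins 3–2.
Beacon vs Delta: Beacon wins 4–1.
Harbor vs Citadel: Harbor wins 4–1.
Harbor vs Ember: Harbor wins 3–2.
Harbor vs Kestrel: Kestrel wins 4–1.
Harbor vs Delta: Harbor wins 3–2.
Citadel vs Ember: Citadel wins 3–2.
Citadel vs Kestrel: Kestrel wins 4–1.
Citadel vs Delta: Citadel wins 3–2.
Ember vs Kestrel: Kestrel wins 3–2.
Ember vs Delta: Ember wins 3–2.
Kestrel vs Delta: Kestrel wins 3–2.
Beacon beats each rival — Harbor (3–2), Citadel (3–2), Ember (3–2), Kestrel (3–2), Delta (4–1) — so Beacon is the Condorcet winner.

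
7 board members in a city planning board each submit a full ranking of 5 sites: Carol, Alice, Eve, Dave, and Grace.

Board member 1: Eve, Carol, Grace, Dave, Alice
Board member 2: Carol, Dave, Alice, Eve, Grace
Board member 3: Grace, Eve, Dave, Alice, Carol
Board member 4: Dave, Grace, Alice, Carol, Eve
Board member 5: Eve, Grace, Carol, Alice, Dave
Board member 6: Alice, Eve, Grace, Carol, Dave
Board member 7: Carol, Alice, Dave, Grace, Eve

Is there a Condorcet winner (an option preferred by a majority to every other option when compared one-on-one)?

No

Head-to-head results (7 voters total):
Carol vs Alice: Carol wins 4–3.
Carol vs Eve: Eve wins 4–3.
Carol vs Dave: Carol wins 5–2.
Carol vs Grace: Grace wins 4–3.
Alice vs Eve: Alice wins 4–3.
Alice vs Dave: Dave wins 4–3.
Alice vs Grace: Grace wins 4–3.
Eve vs Dave: Eve wins 4–3.
Eve vs Grace: Eve wins 4–3.
Dave vs Grace: Grace wins 4–3.
No candidate beats all others: Carol beats Alice beats Eve beats Carol, a majority cycle.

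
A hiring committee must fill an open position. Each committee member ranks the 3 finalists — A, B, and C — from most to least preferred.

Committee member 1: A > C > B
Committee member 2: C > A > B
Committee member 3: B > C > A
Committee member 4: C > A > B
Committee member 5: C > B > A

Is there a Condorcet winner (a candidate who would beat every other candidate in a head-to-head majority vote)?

Head-to-head results (5 voters total):
A vs B: A wins 3–2.
A vs C: C wins 4–1.
B vs C: C wins 4–1.
C beats each rival — A (4–1), B (4–1) — so C is the Condorcet winner.

Yes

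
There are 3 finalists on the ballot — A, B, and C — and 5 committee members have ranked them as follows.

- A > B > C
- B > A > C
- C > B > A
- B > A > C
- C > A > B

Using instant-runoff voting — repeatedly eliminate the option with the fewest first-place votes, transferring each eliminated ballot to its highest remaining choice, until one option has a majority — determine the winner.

Round 1: B 2, C 2, A 1. A has the fewest and is eliminated.
Round 2: B 3, C 2. B has a majority.

B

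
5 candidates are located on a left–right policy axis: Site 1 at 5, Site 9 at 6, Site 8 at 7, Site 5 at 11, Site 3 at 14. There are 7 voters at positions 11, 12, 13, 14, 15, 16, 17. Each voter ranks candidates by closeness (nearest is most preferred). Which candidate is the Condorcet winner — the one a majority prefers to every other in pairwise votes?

Site 3

With single-peaked preferences on a line, the Condorcet winner is the candidate closest to the median voter.
The median voter (position 14) is closest to Site 3 at 14.
Check: Site 3 vs Site 8 — voters closer to Site 3: 7 of 7.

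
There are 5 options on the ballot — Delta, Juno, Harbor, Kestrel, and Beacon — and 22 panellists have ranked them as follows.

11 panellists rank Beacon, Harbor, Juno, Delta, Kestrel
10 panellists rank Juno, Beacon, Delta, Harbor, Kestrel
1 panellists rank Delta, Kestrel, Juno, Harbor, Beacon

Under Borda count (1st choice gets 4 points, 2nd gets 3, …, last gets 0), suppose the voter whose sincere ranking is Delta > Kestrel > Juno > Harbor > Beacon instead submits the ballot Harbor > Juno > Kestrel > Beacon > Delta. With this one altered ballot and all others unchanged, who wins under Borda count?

Beacon

Borda totals with the altered ballot: Delta 31, Juno 65, Harbor 47, Kestrel 2, Beacon 75.
The winner is unchanged: still Beacon.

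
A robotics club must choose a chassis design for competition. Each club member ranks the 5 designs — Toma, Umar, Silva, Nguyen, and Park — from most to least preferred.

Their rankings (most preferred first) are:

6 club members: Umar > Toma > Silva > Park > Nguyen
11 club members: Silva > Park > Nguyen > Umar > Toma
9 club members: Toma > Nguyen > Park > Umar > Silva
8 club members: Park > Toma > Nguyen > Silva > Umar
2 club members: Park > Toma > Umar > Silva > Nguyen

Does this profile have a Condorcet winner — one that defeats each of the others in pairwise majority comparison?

Head-to-head results (36 voters total):
Toma vs Umar: Toma wins 19–17.
Toma vs Silva: Toma wins 25–11.
Toma vs Nguyen: Toma wins 25–11.
Toma vs Park: Park wins 21–15.
Umar vs Silva: Silva wins 19–17.
Umar vs Nguyen: Nguyen wins 28–8.
Umar vs Park: Park wins 30–6.
Silva vs Nguyen: Silva wins 19–17.
Silva vs Park: Park wins 19–17.
Nguyen vs Park: Park wins 27–9.
Park beats each rival — Toma (21–15), Umar (30–6), Silva (19–17), Nguyen (27–9) — so Park is the Condorcet winner.

Yes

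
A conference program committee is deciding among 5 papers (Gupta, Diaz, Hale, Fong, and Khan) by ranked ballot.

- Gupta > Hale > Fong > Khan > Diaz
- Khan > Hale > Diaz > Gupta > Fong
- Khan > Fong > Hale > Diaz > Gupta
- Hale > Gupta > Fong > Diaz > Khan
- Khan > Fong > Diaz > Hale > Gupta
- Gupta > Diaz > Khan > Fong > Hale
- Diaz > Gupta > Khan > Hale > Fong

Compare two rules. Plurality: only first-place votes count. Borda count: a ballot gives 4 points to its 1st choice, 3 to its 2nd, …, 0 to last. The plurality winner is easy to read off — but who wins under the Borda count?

Khan

Plurality first-place counts: Gupta 2, Diaz 1, Hale 1, Fong 0, Khan 3 → Khan.
Borda totals: Gupta 15, Diaz 13, Hale 14, Fong 11, Khan 17 → Khan.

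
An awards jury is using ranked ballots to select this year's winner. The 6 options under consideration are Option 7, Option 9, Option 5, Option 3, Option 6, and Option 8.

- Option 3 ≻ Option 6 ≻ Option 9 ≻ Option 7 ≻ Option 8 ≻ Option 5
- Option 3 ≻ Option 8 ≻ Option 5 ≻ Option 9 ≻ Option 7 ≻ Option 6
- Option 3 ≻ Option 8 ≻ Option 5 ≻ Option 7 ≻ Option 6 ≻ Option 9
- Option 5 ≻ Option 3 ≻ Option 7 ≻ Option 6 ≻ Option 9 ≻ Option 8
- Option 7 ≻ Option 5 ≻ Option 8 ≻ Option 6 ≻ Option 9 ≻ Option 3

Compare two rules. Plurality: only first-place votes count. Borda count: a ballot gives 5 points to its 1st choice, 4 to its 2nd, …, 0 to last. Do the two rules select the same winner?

Yes

Plurality first-place counts: Option 7 1, Option 9 0, Option 5 1, Option 3 3, Option 6 0, Option 8 0 → Option 3.
Borda totals: Option 7 13, Option 9 7, Option 5 15, Option 3 19, Option 6 9, Option 8 12 → Option 3.
The two rules agree on Option 3.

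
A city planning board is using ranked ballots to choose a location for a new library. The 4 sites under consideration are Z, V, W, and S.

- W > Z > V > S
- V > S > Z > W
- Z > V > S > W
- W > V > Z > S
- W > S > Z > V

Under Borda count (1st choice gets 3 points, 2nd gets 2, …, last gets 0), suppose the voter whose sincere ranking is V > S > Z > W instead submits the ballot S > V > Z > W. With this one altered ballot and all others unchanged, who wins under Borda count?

Borda totals with the altered ballot: Z 8, V 7, W 9, S 6.
The winner is unchanged: still W.

W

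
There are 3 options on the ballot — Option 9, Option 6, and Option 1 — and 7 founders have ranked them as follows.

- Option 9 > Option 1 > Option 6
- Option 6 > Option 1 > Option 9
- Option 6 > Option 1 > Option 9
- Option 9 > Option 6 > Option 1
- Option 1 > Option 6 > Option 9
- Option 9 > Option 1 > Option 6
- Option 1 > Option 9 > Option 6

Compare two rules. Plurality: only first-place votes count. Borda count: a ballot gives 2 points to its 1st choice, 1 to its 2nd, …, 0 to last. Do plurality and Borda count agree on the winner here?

Plurality first-place counts: Option 9 3, Option 6 2, Option 1 2 → Option 9.
Borda totals: Option 9 7, Option 6 6, Option 1 8 → Option 1.
The two rules disagree: plurality picks Option 9, Borda picks Option 1.

No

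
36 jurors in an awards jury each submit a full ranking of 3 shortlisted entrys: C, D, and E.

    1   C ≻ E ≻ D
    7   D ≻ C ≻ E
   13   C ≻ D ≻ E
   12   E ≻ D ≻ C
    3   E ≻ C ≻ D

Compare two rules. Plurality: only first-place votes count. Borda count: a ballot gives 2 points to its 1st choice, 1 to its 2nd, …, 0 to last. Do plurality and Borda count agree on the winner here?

No

Plurality first-place counts: C 14, D 7, E 15 → E.
Borda totals: C 38, D 39, E 31 → D.
The two rules disagree: plurality picks E, Borda picks D.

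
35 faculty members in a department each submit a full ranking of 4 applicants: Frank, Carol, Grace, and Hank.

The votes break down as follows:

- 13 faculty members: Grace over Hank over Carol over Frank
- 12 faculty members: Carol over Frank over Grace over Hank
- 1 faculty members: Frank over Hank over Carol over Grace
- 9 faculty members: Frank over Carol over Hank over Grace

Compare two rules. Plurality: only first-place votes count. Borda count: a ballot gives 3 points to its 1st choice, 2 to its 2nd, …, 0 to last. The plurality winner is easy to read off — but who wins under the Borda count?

Plurality first-place counts: Frank 10, Carol 12, Grace 13, Hank 0 → Grace.
Borda totals: Frank 54, Carol 68, Grace 51, Hank 37 → Carol.

Carol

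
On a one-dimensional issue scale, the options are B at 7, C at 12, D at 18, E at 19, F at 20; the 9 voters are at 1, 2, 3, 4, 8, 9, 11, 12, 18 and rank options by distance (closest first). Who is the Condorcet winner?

B

With single-peaked preferences on a line, the Condorcet winner is the candidate closest to the median voter.
The median voter (position 8) is closest to B at 7.
Check: B vs C — voters closer to B: 6 of 9.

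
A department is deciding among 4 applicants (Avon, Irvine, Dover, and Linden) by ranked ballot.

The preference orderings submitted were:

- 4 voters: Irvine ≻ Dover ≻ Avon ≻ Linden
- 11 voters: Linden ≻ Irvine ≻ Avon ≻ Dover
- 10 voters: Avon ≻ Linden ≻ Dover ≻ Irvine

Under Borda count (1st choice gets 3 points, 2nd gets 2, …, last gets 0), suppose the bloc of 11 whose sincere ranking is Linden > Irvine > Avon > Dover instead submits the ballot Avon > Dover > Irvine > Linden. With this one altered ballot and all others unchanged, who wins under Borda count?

Avon

Borda totals with the altered ballot: Avon 67, Irvine 23, Dover 40, Linden 20.
The switch changes the winner from Linden to Avon.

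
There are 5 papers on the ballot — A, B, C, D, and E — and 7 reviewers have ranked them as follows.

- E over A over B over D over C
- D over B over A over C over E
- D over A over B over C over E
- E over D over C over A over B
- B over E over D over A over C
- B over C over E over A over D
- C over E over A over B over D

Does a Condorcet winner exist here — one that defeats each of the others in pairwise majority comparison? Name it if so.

Head-to-head results (7 voters total):
A vs B: A wins 4–3.
A vs C: A wins 4–3.
A vs D: D wins 4–3.
A vs E: E wins 5–2.
B vs C: B wins 5–2.
B vs D: B wins 4–3.
B vs E: B wins 4–3.
C vs D: D wins 5–2.
C vs E: C wins 4–3.
D vs E: E wins 5–2.
No candidate beats all others: A beats B beats D beats A, a majority cycle.

None — there is no Condorcet winner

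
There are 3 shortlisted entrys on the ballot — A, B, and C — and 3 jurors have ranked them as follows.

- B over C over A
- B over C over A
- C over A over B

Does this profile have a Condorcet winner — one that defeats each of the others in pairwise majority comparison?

Head-to-head results (3 voters total):
A vs B: B wins 2–1.
A vs C: C wins 3–0.
B vs C: B wins 2–1.
B beats each rival — A (2–1), C (2–1) — so B is the Condorcet winner.

Yes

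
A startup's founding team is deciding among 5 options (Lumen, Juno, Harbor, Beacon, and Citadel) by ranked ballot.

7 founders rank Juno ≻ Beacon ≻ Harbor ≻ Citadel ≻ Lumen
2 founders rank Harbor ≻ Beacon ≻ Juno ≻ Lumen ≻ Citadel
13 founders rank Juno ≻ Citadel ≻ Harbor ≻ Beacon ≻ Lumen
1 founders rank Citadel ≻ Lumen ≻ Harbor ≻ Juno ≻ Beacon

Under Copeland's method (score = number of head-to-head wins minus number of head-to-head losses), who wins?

Pairwise results:
  Lumen vs Juno: Juno wins 22–1.
  Lumen vs Harbor: Harbor wins 22–1.
  Lumen vs Beacon: Beacon wins 22–1.
  Lumen vs Citadel: Citadel wins 21–2.
  Juno vs Harbor: Juno wins 20–3.
  Juno vs Beacon: Juno wins 21–2.
  Juno vs Citadel: Juno wins 22–1.
  Harbor vs Beacon: Harbor wins 16–7.
  Harbor vs Citadel: Citadel wins 14–9.
  Beacon vs Citadel: Citadel wins 14–9.
Copeland scores (wins − losses):
  Lumen: 0 − 4 = -4
  Juno: 4 − 0 = 4
  Harbor: 2 − 2 = 0
  Beacon: 1 − 3 = -2
  Citadel: 3 − 1 = 2
Juno has the best Copeland score.

Juno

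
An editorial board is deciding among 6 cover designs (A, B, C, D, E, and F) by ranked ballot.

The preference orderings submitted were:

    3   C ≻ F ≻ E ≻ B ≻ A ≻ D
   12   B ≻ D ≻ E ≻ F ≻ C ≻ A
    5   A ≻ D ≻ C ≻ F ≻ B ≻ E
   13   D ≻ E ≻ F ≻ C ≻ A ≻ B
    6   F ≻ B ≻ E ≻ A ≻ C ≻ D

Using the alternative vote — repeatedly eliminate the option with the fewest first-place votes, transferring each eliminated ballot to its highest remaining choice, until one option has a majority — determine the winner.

Round 1: D 13, B 12, F 6, A 5, C 3, E 0. E has the fewest and is eliminated.
Round 2: D 13, B 12, F 6, A 5, C 3. C has the fewest and is eliminated.
Round 3: D 13, B 12, F 9, A 5. A has the fewest and is eliminated.
Round 4: D 18, B 12, F 9. F has the fewest and is eliminated.
Round 5: B 21, D 18. B has a majority.

B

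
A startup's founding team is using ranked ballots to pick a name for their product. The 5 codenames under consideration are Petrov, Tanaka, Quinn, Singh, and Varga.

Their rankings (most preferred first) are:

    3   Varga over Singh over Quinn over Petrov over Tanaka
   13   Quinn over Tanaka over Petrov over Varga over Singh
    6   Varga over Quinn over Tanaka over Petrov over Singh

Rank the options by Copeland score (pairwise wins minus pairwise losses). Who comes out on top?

Pairwise results:
  Petrov vs Tanaka: Tanaka wins 19–3.
  Petrov vs Quinn: Quinn wins 22–0.
  Petrov vs Singh: Petrov wins 19–3.
  Petrov vs Varga: Petrov wins 13–9.
  Tanaka vs Quinn: Quinn wins 22–0.
  Tanaka vs Singh: Tanaka wins 19–3.
  Tanaka vs Varga: Tanaka wins 13–9.
  Quinn vs Singh: Quinn wins 19–3.
  Quinn vs Varga: Quinn wins 13–9.
  Singh vs Varga: Varga wins 22–0.
Copeland scores (wins − losses):
  Petrov: 2 − 2 = 0
  Tanaka: 3 − 1 = 2
  Quinn: 4 − 0 = 4
  Singh: 0 − 4 = -4
  Varga: 1 − 3 = -2
Quinn has the best Copeland score.

Quinn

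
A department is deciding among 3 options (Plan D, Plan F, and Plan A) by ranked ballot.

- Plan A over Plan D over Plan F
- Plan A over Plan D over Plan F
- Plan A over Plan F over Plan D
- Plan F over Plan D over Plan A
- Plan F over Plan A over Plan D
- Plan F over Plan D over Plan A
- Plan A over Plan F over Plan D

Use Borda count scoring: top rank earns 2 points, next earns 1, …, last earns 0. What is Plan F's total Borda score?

8

Borda scores:
  Plan D: 1 + 1 + 0 + 1 + 0 + 1 + 0 = 4
  Plan F: 0 + 0 + 1 + 2 + 2 + 2 + 1 = 8
  Plan A: 2 + 2 + 2 + 0 + 1 + 0 + 2 = 9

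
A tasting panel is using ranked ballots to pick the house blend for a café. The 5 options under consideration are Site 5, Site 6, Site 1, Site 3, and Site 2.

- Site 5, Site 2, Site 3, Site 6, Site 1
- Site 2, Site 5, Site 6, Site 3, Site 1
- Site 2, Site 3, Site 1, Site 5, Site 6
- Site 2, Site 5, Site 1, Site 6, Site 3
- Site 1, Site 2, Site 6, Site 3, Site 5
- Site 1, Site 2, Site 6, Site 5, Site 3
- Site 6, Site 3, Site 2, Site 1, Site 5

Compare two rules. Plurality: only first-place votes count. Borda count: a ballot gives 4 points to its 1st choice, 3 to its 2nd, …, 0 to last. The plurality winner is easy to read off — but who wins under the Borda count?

Site 2

Plurality first-place counts: Site 5 1, Site 6 1, Site 1 2, Site 3 0, Site 2 3 → Site 2.
Borda totals: Site 5 12, Site 6 12, Site 1 13, Site 3 10, Site 2 23 → Site 2.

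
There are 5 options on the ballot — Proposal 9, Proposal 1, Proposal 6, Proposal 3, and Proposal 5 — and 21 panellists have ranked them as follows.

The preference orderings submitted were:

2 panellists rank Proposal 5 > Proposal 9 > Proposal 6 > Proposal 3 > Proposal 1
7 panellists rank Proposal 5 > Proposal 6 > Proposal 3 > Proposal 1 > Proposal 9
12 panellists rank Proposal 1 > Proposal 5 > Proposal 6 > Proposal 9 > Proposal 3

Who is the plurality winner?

Proposal 1

First-place vote totals:
  Proposal 9: 0
  Proposal 1: 12
  Proposal 6: 0
  Proposal 3: 0
  Proposal 5: 9
Proposal 1 has the most first-place votes.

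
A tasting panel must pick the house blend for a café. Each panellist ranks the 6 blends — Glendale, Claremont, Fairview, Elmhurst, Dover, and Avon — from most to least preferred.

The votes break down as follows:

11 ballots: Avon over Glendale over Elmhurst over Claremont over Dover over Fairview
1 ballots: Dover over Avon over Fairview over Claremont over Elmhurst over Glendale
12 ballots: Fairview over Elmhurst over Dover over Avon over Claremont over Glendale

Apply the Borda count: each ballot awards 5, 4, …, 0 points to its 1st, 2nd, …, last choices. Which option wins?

Avon

Borda scores:
  Glendale: 11·4 + 0 + 12·0 = 44
  Claremont: 11·2 + 2 + 12·1 = 36
  Fairview: 11·0 + 3 + 12·5 = 63
  Elmhurst: 11·3 + 1 + 12·4 = 82
  Dover: 11·1 + 5 + 12·3 = 52
  Avon: 11·5 + 4 + 12·2 = 83
Avon has the highest total.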